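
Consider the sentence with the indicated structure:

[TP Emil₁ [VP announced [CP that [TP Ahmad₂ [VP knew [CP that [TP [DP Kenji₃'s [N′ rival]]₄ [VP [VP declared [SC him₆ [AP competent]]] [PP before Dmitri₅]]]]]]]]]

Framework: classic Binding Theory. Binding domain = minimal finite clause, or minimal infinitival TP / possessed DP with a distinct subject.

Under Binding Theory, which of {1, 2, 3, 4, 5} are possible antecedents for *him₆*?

*him* is a pronoun, so Principle B applies: it must be free in its binding domain.
Binding domain of *him₆*: the embedded TP, whose subject is [Kenji₃'s rival]₄.
*Emil₁* c-commands the pronoun but from outside its binding domain, and is not c-commanded by it → coindexation permitted.
*Ahmad₂* c-commands the pronoun but from outside its binding domain, and is not c-commanded by it → coindexation permitted.
*Kenji₃* and the pronoun do not c-command one another → neither Principle B nor Principle C is at stake; coindexation permitted.
*[Kenji₃'s rival]₄* c-commands the pronoun within its binding domain → coindexation would violate Principle B.
*Dmitri₅* and the pronoun do not c-command one another → neither Principle B nor Principle C is at stake; coindexation permitted.

{1, 2, 3, 5}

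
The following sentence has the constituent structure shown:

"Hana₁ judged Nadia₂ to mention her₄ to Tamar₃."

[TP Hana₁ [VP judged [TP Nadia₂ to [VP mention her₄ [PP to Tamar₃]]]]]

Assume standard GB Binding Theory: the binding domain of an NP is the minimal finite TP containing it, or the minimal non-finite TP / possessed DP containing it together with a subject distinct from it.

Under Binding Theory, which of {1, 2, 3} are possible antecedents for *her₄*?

{1}

*her* is a pronoun, so Principle B applies: it must be free in its binding domain.
Binding domain of *her₄*: the embedded TP, whose subject is Nadia₂.
*Hana₁* c-commands the pronoun but from outside its binding domain, and is not c-commanded by it → coindexation permitted.
*Nadia₂* c-commands the pronoun within its binding domain → coindexation would violate Principle B.
*Tamar₃*: the pronoun c-commands this R-expression → coindexation would violate Principle C on *Tamar₃*.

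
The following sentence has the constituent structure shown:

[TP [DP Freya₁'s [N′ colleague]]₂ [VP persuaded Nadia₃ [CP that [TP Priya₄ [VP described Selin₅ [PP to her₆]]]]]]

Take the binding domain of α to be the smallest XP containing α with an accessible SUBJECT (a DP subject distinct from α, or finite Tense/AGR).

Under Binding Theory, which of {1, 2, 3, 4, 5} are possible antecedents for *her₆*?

*her* is a pronoun, so Principle B applies: it must be free in its binding domain.
Binding domain of *her₆*: the embedded TP, whose subject is Priya₄.
*Freya₁* and the pronoun do not c-command one another → neither Principle B nor Principle C is at stake; coindexation permitted.
*[Freya₁'s colleague]₂* c-commands the pronoun but from outside its binding domain, and is not c-commanded by it → coindexation permitted.
*Nadia₃* c-commands the pronoun but from outside its binding domain, and is not c-commanded by it → coindexation permitted.
*Priya₄* c-commands the pronoun within its binding domain → coindexation would violate Principle B.
*Selin₅* c-commands the pronoun within its binding domain → coindexation would violate Principle B.

{1, 2, 3}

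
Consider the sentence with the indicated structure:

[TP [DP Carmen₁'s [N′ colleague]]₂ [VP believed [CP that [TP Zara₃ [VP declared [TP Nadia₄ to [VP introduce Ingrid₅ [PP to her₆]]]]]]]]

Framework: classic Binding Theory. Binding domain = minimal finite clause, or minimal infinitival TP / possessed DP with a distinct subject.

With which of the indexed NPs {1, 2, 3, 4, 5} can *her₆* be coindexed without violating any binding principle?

*her* is a pronoun, so Principle B applies: it must be free in its binding domain.
Binding domain of *her₆*: the embedded TP, whose subject is Nadia₄.
*Carmen₁* and the pronoun do not c-command one another → neither Principle B nor Principle C is at stake; coindexation permitted.
*[Carmen₁'s colleague]₂* c-commands the pronoun but from outside its binding domain, and is not c-commanded by it → coindexation permitted.
*Zara₃* c-commands the pronoun but from outside its binding domain, and is not c-commanded by it → coindexation permitted.
*Nadia₄* c-commands the pronoun within its binding domain → coindexation would violate Principle B.
*Ingrid₅* c-commands the pronoun within its binding domain → coindexation would violate Principle B.

{1, 2, 3}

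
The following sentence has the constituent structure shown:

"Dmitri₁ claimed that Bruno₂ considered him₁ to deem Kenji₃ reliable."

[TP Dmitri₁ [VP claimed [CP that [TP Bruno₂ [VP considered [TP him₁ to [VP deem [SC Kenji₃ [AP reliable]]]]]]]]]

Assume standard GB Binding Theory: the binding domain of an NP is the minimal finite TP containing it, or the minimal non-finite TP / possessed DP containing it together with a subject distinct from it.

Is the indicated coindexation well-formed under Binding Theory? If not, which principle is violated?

grammatical

The two coindexed NPs are *Dmitri₁* and *him₁*.
*him₁* is a pronoun; its binding domain is the embedded TP, whose subject is Bruno₂. Within that domain it is c-commanded only by *Bruno₂*, which carries a different index — the pronoun is free locally, so Principle B holds.
*Dmitri₁* is an R-expression; *him₁* does not c-command it, and no other NP shares its index, so Principle C is satisfied.
All principles are respected.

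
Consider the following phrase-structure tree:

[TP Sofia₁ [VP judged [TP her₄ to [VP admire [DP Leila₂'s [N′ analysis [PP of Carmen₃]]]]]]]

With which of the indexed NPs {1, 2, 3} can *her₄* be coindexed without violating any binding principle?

none

*her* is a pronoun, so Principle B applies: it must be free in its binding domain.
Binding domain of *her₄*: the matrix TP, whose subject is Sofia₁.
*Sofia₁* c-commands the pronoun within its binding domain → coindexation would violate Principle B.
*Leila₂*: the pronoun c-commands this R-expression → coindexation would violate Principle C on *Leila₂*.
*Carmen₃*: the pronoun c-commands this R-expression → coindexation would violate Principle C on *Carmen₃*.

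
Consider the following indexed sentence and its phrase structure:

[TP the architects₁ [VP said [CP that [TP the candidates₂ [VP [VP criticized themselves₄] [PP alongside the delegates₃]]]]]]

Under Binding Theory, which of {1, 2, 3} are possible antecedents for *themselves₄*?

*themselves* is an anaphor, so Principle A applies: it must be bound in its binding domain.
Binding domain of *themselves₄*: the embedded TP, whose subject is the candidates₂.
*the architects₁* c-commands the anaphor but is outside its binding domain → cannot satisfy Principle A.
*the candidates₂* c-commands the anaphor within its binding domain → licit binder.
*the delegates₃* does not c-command the anaphor → cannot bind it.

{2}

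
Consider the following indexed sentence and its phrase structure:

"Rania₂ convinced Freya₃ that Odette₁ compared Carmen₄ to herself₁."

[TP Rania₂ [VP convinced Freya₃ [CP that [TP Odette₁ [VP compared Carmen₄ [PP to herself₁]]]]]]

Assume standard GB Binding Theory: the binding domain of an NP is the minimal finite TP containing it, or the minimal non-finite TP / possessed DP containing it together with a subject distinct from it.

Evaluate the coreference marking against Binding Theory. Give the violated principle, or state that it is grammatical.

The two coindexed NPs are *Odette₁* and *herself₁*.
*herself₁* is an anaphor; its binding domain is the embedded TP, whose subject is Odette₁. *Odette₁* c-commands it within that domain and shares its index, so Principle A is satisfied.
*Odette₁* is an R-expression; *herself₁* does not c-command it, and no other NP shares its index, so Principle C is satisfied.
All principles are respected.

grammatical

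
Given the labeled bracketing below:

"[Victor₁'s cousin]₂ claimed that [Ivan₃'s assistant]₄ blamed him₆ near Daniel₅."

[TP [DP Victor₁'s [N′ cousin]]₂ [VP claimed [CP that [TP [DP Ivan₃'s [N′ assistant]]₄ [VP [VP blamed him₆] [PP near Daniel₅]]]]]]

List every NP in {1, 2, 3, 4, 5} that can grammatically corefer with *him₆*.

{1, 2, 3, 5}

*him* is a pronoun, so Principle B applies: it must be free in its binding domain.
Binding domain of *him₆*: the embedded TP, whose subject is [Ivan₃'s assistant]₄.
*Victor₁* and the pronoun do not c-command one another → neither Principle B nor Principle C is at stake; coindexation permitted.
*[Victor₁'s cousin]₂* c-commands the pronoun but from outside its binding domain, and is not c-commanded by it → coindexation permitted.
*Ivan₃* and the pronoun do not c-command one another → neither Principle B nor Principle C is at stake; coindexation permitted.
*[Ivan₃'s assistant]₄* c-commands the pronoun within its binding domain → coindexation would violate Principle B.
*Daniel₅* and the pronoun do not c-command one another → neither Principle B nor Principle C is at stake; coindexation permitted.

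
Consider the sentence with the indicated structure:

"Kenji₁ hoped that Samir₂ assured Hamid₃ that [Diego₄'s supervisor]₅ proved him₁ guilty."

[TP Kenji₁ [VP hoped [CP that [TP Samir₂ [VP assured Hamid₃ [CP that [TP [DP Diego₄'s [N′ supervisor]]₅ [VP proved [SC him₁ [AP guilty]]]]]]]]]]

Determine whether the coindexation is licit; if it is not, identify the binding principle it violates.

The two coindexed NPs are *Kenji₁* and *him₁*.
*him₁* is a pronoun; its binding domain is the embedded TP, whose subject is [Diego₄'s supervisor]₅. Within that domain it is c-commanded only by *[Diego₄'s supervisor]₅*, which carries a different index — the pronoun is free locally, so Principle B holds.
*Kenji₁* is an R-expression; *him₁* does not c-command it, and no other NP shares its index, so Principle C is satisfied.
All principles are respected.

grammatical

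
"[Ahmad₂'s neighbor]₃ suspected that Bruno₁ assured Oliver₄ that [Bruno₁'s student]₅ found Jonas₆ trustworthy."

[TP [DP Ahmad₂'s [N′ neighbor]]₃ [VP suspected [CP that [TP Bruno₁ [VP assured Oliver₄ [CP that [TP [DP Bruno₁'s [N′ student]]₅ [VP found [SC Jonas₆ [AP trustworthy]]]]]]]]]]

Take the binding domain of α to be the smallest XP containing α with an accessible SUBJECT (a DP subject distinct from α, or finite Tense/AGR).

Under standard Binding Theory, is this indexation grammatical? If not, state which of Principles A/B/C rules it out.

The two coindexed NPs are *Bruno₁* (the higher occurrence) and *Bruno₁* (the lower occurrence).
*Bruno₁* (the lower occurrence) is an R-expression. Principle C requires it to be free everywhere.
*Bruno₁* (the higher occurrence) c-commands it and carries the same index.
The R-expression is bound → Principle C violation.

Principle C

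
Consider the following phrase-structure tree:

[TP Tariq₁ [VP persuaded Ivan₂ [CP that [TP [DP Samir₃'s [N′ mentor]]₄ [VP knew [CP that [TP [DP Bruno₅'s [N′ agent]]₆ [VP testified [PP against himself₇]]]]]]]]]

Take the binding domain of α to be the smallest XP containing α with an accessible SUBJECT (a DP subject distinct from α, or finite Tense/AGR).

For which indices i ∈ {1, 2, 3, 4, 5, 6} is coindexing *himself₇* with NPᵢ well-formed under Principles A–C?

*himself* is an anaphor, so Principle A applies: it must be bound in its binding domain.
Binding domain of *himself₇*: the embedded TP, whose subject is [Bruno₅'s agent]₆.
*Tariq₁* c-commands the anaphor but is outside its binding domain → cannot satisfy Principle A.
*Ivan₂* c-commands the anaphor but is outside its binding domain → cannot satisfy Principle A.
*Samir₃* does not c-command the anaphor → cannot bind it.
*[Samir₃'s mentor]₄* c-commands the anaphor but is outside its binding domain → cannot satisfy Principle A.
*Bruno₅* does not c-command the anaphor → cannot bind it.
*[Bruno₅'s agent]₆* c-commands the anaphor within its binding domain → licit binder.

{6}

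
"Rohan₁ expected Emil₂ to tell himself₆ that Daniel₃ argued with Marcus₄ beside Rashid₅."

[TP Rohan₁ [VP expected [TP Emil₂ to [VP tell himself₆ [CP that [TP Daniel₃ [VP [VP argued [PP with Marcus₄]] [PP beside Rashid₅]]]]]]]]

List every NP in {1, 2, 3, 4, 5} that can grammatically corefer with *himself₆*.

{2}

*himself* is an anaphor, so Principle A applies: it must be bound in its binding domain.
Binding domain of *himself₆*: the embedded TP, whose subject is Emil₂.
*Rohan₁* c-commands the anaphor but is outside its binding domain → cannot satisfy Principle A.
*Emil₂* c-commands the anaphor within its binding domain → licit binder.
*Daniel₃* does not c-command the anaphor → cannot bind it.
*Marcus₄* does not c-command the anaphor → cannot bind it.
*Rashid₅* does not c-command the anaphor → cannot bind it.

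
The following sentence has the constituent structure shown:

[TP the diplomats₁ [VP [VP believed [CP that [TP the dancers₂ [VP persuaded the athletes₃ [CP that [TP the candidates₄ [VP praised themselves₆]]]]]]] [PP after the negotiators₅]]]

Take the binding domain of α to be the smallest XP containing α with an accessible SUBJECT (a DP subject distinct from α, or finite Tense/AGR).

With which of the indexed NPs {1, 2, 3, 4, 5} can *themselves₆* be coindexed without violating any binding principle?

*themselves* is an anaphor, so Principle A applies: it must be bound in its binding domain.
Binding domain of *themselves₆*: the embedded TP, whose subject is the candidates₄.
*the diplomats₁* c-commands the anaphor but is outside its binding domain → cannot satisfy Principle A.
*the dancers₂* c-commands the anaphor but is outside its binding domain → cannot satisfy Principle A.
*the athletes₃* c-commands the anaphor but is outside its binding domain → cannot satisfy Principle A.
*the candidates₄* c-commands the anaphor within its binding domain → licit binder.
*the negotiators₅* does not c-command the anaphor → cannot bind it.

{4}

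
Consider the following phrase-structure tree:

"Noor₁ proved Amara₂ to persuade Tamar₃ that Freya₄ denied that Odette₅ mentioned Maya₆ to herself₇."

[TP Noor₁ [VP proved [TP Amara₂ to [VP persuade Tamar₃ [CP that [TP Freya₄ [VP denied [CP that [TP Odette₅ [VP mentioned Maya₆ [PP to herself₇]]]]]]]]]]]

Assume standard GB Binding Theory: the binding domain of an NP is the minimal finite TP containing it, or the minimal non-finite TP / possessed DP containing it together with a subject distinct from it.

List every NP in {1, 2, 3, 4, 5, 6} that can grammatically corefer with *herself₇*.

{5, 6}

*herself* is an anaphor, so Principle A applies: it must be bound in its binding domain.
Binding domain of *herself₇*: the embedded TP, whose subject is Odette₅.
*Noor₁* c-commands the anaphor but is outside its binding domain → cannot satisfy Principle A.
*Amara₂* c-commands the anaphor but is outside its binding domain → cannot satisfy Principle A.
*Tamar₃* c-commands the anaphor but is outside its binding domain → cannot satisfy Principle A.
*Freya₄* c-commands the anaphor but is outside its binding domain → cannot satisfy Principle A.
*Odette₅* c-commands the anaphor within its binding domain → licit binder.
*Maya₆* c-commands the anaphor within its binding domain → licit binder.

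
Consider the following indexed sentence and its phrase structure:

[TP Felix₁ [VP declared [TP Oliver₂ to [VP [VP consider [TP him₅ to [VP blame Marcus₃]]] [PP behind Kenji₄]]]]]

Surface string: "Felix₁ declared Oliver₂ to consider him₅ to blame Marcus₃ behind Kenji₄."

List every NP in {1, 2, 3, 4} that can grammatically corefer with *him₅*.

{1, 4}

*him* is a pronoun, so Principle B applies: it must be free in its binding domain.
Binding domain of *him₅*: the embedded TP, whose subject is Oliver₂.
*Felix₁* c-commands the pronoun but from outside its binding domain, and is not c-commanded by it → coindexation permitted.
*Oliver₂* c-commands the pronoun within its binding domain → coindexation would violate Principle B.
*Marcus₃*: the pronoun c-commands this R-expression → coindexation would violate Principle C on *Marcus₃*.
*Kenji₄* and the pronoun do not c-command one another → neither Principle B nor Principle C is at stake; coindexation permitted.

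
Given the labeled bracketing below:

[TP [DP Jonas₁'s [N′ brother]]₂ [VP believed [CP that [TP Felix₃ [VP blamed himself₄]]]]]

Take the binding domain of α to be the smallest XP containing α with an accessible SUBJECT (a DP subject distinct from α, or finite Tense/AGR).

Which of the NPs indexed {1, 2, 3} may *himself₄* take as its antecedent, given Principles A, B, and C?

*himself* is an anaphor, so Principle A applies: it must be bound in its binding domain.
Binding domain of *himself₄*: the embedded TP, whose subject is Felix₃.
*Jonas₁* does not c-command the anaphor → cannot bind it.
*[Jonas₁'s brother]₂* c-commands the anaphor but is outside its binding domain → cannot satisfy Principle A.
*Felix₃* c-commands the anaphor within its binding domain → licit binder.

{3}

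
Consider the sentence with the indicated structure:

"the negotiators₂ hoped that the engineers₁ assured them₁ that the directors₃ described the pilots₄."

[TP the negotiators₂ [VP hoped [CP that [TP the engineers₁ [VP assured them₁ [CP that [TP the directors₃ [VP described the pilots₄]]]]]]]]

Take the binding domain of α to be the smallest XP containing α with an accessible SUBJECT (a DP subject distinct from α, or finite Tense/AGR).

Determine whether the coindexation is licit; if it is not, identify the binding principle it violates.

Principle B

The two coindexed NPs are *the engineers₁* and *them₁*.
*them₁* is a pronoun. Its binding domain is the embedded TP, whose subject is the engineers₁.
*the engineers₁* c-commands it within that domain and carries the same index.
The pronoun is locally bound → Principle B violation.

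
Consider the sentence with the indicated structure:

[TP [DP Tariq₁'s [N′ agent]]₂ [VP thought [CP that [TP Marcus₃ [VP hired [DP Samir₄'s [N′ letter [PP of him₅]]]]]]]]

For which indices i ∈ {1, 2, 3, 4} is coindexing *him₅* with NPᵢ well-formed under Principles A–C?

{1, 2, 3}

*him* is a pronoun, so Principle B applies: it must be free in its binding domain.
Binding domain of *him₅*: the possessed DP, whose subject is Samir₄.
*Tariq₁* and the pronoun do not c-command one another → neither Principle B nor Principle C is at stake; coindexation permitted.
*[Tariq₁'s agent]₂* c-commands the pronoun but from outside its binding domain, and is not c-commanded by it → coindexation permitted.
*Marcus₃* c-commands the pronoun but from outside its binding domain, and is not c-commanded by it → coindexation permitted.
*Samir₄* c-commands the pronoun within its binding domain → coindexation would violate Principle B.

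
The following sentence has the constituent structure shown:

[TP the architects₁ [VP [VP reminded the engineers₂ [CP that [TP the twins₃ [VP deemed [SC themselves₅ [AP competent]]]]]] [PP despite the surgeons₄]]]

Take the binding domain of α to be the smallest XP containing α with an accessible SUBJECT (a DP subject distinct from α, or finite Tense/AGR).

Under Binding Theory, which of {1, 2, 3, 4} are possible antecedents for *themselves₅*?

*themselves* is an anaphor, so Principle A applies: it must be bound in its binding domain.
Binding domain of *themselves₅*: the embedded TP, whose subject is the twins₃.
*the architects₁* c-commands the anaphor but is outside its binding domain → cannot satisfy Principle A.
*the engineers₂* c-commands the anaphor but is outside its binding domain → cannot satisfy Principle A.
*the twins₃* c-commands the anaphor within its binding domain → licit binder.
*the surgeons₄* does not c-command the anaphor → cannot bind it.

{3}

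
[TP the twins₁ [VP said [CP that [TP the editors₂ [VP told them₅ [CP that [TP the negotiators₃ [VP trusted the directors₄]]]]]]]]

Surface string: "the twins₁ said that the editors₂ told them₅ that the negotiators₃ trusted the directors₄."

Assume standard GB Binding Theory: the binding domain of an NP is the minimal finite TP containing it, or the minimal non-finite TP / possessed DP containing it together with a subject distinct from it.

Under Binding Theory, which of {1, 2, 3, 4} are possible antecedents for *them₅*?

*them* is a pronoun, so Principle B applies: it must be free in its binding domain.
Binding domain of *them₅*: the embedded TP, whose subject is the editors₂.
*the twins₁* c-commands the pronoun but from outside its binding domain, and is not c-commanded by it → coindexation permitted.
*the editors₂* c-commands the pronoun within its binding domain → coindexation would violate Principle B.
*the negotiators₃*: the pronoun c-commands this R-expression → coindexation would violate Principle C on *the negotiators₃*.
*the directors₄*: the pronoun c-commands this R-expression → coindexation would violate Principle C on *the directors₄*.

{1}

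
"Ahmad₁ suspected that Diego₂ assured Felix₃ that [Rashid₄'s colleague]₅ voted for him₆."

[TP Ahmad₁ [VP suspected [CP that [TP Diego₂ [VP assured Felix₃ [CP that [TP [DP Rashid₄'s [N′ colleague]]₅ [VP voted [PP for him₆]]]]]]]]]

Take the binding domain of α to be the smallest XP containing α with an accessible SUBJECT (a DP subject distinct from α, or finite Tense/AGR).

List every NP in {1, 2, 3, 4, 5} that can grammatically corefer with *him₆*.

*him* is a pronoun, so Principle B applies: it must be free in its binding domain.
Binding domain of *him₆*: the embedded TP, whose subject is [Rashid₄'s colleague]₅.
*Ahmad₁* c-commands the pronoun but from outside its binding domain, and is not c-commanded by it → coindexation permitted.
*Diego₂* c-commands the pronoun but from outside its binding domain, and is not c-commanded by it → coindexation permitted.
*Felix₃* c-commands the pronoun but from outside its binding domain, and is not c-commanded by it → coindexation permitted.
*Rashid₄* and the pronoun do not c-command one another → neither Principle B nor Principle C is at stake; coindexation permitted.
*[Rashid₄'s colleague]₅* c-commands the pronoun within its binding domain → coindexation would violate Principle B.

{1, 2, 3, 4}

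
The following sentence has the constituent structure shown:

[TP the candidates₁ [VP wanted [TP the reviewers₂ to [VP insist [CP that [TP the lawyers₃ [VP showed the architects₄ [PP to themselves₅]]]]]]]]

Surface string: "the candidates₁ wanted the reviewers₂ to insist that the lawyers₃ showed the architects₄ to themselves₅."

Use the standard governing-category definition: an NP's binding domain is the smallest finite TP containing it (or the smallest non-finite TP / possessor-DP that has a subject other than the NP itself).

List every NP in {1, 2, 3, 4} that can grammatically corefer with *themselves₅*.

*themselves* is an anaphor, so Principle A applies: it must be bound in its binding domain.
Binding domain of *themselves₅*: the embedded TP, whose subject is the lawyers₃.
*the candidates₁* c-commands the anaphor but is outside its binding domain → cannot satisfy Principle A.
*the reviewers₂* c-commands the anaphor but is outside its binding domain → cannot satisfy Principle A.
*the lawyers₃* c-commands the anaphor within its binding domain → licit binder.
*the architects₄* c-commands the anaphor within its binding domain → licit binder.

{3, 4}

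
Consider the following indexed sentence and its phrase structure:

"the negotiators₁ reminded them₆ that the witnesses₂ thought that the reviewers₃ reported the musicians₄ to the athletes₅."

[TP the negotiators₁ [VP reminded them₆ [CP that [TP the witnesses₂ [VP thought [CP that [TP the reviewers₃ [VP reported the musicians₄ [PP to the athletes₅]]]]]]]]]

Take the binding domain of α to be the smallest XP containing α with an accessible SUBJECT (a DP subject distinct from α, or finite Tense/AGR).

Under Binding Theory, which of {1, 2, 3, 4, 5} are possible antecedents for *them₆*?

none

*them* is a pronoun, so Principle B applies: it must be free in its binding domain.
Binding domain of *them₆*: the matrix TP, whose subject is the negotiators₁.
*the negotiators₁* c-commands the pronoun within its binding domain → coindexation would violate Principle B.
*the witnesses₂*: the pronoun c-commands this R-expression → coindexation would violate Principle C on *the witnesses₂*.
*the reviewers₃*: the pronoun c-commands this R-expression → coindexation would violate Principle C on *the reviewers₃*.
*the musicians₄*: the pronoun c-commands this R-expression → coindexation would violate Principle C on *the musicians₄*.
*the athletes₅*: the pronoun c-commands this R-expression → coindexation would violate Principle C on *the athletes₅*.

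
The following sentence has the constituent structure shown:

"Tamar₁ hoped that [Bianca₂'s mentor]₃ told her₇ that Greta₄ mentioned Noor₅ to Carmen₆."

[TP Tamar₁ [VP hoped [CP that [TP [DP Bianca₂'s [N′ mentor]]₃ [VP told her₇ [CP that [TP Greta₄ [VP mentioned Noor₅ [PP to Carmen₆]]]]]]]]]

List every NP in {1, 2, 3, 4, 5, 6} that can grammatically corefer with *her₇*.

*her* is a pronoun, so Principle B applies: it must be free in its binding domain.
Binding domain of *her₇*: the embedded TP, whose subject is [Bianca₂'s mentor]₃.
*Tamar₁* c-commands the pronoun but from outside its binding domain, and is not c-commanded by it → coindexation permitted.
*Bianca₂* and the pronoun do not c-command one another → neither Principle B nor Principle C is at stake; coindexation permitted.
*[Bianca₂'s mentor]₃* c-commands the pronoun within its binding domain → coindexation would violate Principle B.
*Greta₄*: the pronoun c-commands this R-expression → coindexation would violate Principle C on *Greta₄*.
*Noor₅*: the pronoun c-commands this R-expression → coindexation would violate Principle C on *Noor₅*.
*Carmen₆*: the pronoun c-commands this R-expression → coindexation would violate Principle C on *Carmen₆*.

{1, 2}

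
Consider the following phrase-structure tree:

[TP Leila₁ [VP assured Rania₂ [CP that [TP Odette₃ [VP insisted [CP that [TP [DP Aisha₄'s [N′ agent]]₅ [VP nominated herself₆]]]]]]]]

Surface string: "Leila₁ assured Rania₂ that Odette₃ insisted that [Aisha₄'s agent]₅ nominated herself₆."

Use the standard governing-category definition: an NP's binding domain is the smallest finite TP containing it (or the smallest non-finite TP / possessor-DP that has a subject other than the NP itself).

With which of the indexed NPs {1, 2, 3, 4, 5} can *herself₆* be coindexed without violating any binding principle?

{5}

*herself* is an anaphor, so Principle A applies: it must be bound in its binding domain.
Binding domain of *herself₆*: the embedded TP, whose subject is [Aisha₄'s agent]₅.
*Leila₁* c-commands the anaphor but is outside its binding domain → cannot satisfy Principle A.
*Rania₂* c-commands the anaphor but is outside its binding domain → cannot satisfy Principle A.
*Odette₃* c-commands the anaphor but is outside its binding domain → cannot satisfy Principle A.
*Aisha₄* does not c-command the anaphor → cannot bind it.
*[Aisha₄'s agent]₅* c-commands the anaphor within its binding domain → licit binder.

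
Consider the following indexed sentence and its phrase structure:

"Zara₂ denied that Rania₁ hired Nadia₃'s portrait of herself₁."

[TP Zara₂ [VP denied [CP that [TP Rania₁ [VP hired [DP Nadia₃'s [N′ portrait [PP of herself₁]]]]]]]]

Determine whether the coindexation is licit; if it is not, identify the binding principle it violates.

Principle A

The two coindexed NPs are *Rania₁* and *herself₁*.
*herself₁* is an anaphor. Principle A requires it to be bound within its binding domain — the possessed DP, whose subject is Nadia₃.
Within that domain it is c-commanded by *Nadia₃*, which does not share its index.
*Rania₁* does c-command the anaphor, but from outside its binding domain.
The anaphor is unbound in its domain → Principle A violation.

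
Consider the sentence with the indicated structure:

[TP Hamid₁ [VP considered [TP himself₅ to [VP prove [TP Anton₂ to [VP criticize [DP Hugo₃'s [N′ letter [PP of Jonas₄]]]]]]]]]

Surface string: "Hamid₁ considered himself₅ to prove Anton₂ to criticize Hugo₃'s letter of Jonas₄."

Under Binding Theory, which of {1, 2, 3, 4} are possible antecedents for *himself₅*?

*himself* is an anaphor, so Principle A applies: it must be bound in its binding domain.
Binding domain of *himself₅*: the matrix TP, whose subject is Hamid₁.
*Hamid₁* c-commands the anaphor within its binding domain → licit binder.
*Anton₂* does not c-command the anaphor → cannot bind it.
*Hugo₃* does not c-command the anaphor → cannot bind it.
*Jonas₄* does not c-command the anaphor → cannot bind it.

{1}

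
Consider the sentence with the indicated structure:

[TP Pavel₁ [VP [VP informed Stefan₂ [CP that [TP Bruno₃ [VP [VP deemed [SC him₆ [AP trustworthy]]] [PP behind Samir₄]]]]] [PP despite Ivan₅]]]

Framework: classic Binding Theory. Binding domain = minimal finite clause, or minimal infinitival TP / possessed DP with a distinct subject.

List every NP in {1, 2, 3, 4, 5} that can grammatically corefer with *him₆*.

*him* is a pronoun, so Principle B applies: it must be free in its binding domain.
Binding domain of *him₆*: the embedded TP, whose subject is Bruno₃.
*Pavel₁* c-commands the pronoun but from outside its binding domain, and is not c-commanded by it → coindexation permitted.
*Stefan₂* c-commands the pronoun but from outside its binding domain, and is not c-commanded by it → coindexation permitted.
*Bruno₃* c-commands the pronoun within its binding domain → coindexation would violate Principle B.
*Samir₄* and the pronoun do not c-command one another → neither Principle B nor Principle C is at stake; coindexation permitted.
*Ivan₅* and the pronoun do not c-command one another → neither Principle B nor Principle C is at stake; coindexation permitted.

{1, 2, 4, 5}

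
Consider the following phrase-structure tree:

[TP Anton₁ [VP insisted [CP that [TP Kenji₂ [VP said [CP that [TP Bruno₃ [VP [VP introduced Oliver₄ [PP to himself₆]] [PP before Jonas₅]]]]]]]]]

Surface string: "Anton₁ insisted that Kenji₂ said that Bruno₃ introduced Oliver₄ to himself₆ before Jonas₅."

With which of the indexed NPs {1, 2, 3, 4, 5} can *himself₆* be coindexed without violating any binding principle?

{3, 4}

*himself* is an anaphor, so Principle A applies: it must be bound in its binding domain.
Binding domain of *himself₆*: the embedded TP, whose subject is Bruno₃.
*Anton₁* c-commands the anaphor but is outside its binding domain → cannot satisfy Principle A.
*Kenji₂* c-commands the anaphor but is outside its binding domain → cannot satisfy Principle A.
*Bruno₃* c-commands the anaphor within its binding domain → licit binder.
*Oliver₄* c-commands the anaphor within its binding domain → licit binder.
*Jonas₅* does not c-command the anaphor → cannot bind it.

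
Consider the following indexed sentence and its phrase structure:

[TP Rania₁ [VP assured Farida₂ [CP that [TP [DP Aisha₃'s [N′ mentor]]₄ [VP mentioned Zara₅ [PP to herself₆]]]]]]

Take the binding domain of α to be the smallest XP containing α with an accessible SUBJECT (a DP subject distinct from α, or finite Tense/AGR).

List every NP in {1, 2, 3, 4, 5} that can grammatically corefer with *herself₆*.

{4, 5}

*herself* is an anaphor, so Principle A applies: it must be bound in its binding domain.
Binding domain of *herself₆*: the embedded TP, whose subject is [Aisha₃'s mentor]₄.
*Rania₁* c-commands the anaphor but is outside its binding domain → cannot satisfy Principle A.
*Farida₂* c-commands the anaphor but is outside its binding domain → cannot satisfy Principle A.
*Aisha₃* does not c-command the anaphor → cannot bind it.
*[Aisha₃'s mentor]₄* c-commands the anaphor within its binding domain → licit binder.
*Zara₅* c-commands the anaphor within its binding domain → licit binder.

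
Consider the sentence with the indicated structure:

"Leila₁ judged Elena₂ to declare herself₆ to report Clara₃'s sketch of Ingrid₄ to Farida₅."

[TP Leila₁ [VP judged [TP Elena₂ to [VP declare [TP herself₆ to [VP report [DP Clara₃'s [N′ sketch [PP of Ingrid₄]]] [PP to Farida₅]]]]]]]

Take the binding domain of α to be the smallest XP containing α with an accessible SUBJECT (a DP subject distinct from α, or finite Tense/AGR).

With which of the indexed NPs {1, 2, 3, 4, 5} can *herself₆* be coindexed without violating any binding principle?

*herself* is an anaphor, so Principle A applies: it must be bound in its binding domain.
Binding domain of *herself₆*: the embedded TP, whose subject is Elena₂.
*Leila₁* c-commands the anaphor but is outside its binding domain → cannot satisfy Principle A.
*Elena₂* c-commands the anaphor within its binding domain → licit binder.
*Clara₃* does not c-command the anaphor → cannot bind it.
*Ingrid₄* does not c-command the anaphor → cannot bind it.
*Farida₅* does not c-command the anaphor → cannot bind it.

{2}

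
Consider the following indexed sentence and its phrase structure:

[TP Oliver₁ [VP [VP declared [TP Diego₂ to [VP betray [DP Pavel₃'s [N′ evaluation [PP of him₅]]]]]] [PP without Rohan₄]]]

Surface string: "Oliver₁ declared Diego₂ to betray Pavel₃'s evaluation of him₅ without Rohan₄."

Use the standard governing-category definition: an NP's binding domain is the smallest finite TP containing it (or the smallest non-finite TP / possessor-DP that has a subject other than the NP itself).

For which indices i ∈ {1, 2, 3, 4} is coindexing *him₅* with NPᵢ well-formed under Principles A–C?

*him* is a pronoun, so Principle B applies: it must be free in its binding domain.
Binding domain of *him₅*: the possessed DP, whose subject is Pavel₃.
*Oliver₁* c-commands the pronoun but from outside its binding domain, and is not c-commanded by it → coindexation permitted.
*Diego₂* c-commands the pronoun but from outside its binding domain, and is not c-commanded by it → coindexation permitted.
*Pavel₃* c-commands the pronoun within its binding domain → coindexation would violate Principle B.
*Rohan₄* and the pronoun do not c-command one another → neither Principle B nor Principle C is at stake; coindexation permitted.

{1, 2, 4}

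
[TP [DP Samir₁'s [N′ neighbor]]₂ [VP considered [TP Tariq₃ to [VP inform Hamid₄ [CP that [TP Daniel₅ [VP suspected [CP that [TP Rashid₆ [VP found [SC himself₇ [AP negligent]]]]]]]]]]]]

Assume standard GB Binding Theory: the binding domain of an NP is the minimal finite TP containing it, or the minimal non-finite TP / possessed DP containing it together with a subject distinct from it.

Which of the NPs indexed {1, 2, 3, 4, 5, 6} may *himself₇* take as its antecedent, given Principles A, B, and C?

*himself* is an anaphor, so Principle A applies: it must be bound in its binding domain.
Binding domain of *himself₇*: the embedded TP, whose subject is Rashid₆.
*Samir₁* does not c-command the anaphor → cannot bind it.
*[Samir₁'s neighbor]₂* c-commands the anaphor but is outside its binding domain → cannot satisfy Principle A.
*Tariq₃* c-commands the anaphor but is outside its binding domain → cannot satisfy Principle A.
*Hamid₄* c-commands the anaphor but is outside its binding domain → cannot satisfy Principle A.
*Daniel₅* c-commands the anaphor but is outside its binding domain → cannot satisfy Principle A.
*Rashid₆* c-commands the anaphor within its binding domain → licit binder.

{6}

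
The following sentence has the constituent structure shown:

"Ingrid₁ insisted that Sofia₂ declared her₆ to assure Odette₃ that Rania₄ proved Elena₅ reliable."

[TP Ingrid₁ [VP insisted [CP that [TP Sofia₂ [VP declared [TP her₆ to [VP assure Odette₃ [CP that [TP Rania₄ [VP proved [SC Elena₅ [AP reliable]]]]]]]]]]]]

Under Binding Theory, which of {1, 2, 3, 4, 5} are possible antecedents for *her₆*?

*her* is a pronoun, so Principle B applies: it must be free in its binding domain.
Binding domain of *her₆*: the embedded TP, whose subject is Sofia₂.
*Ingrid₁* c-commands the pronoun but from outside its binding domain, and is not c-commanded by it → coindexation permitted.
*Sofia₂* c-commands the pronoun within its binding domain → coindexation would violate Principle B.
*Odette₃*: the pronoun c-commands this R-expression → coindexation would violate Principle C on *Odette₃*.
*Rania₄*: the pronoun c-commands this R-expression → coindexation would violate Principle C on *Rania₄*.
*Elena₅*: the pronoun c-commands this R-expression → coindexation would violate Principle C on *Elena₅*.

{1}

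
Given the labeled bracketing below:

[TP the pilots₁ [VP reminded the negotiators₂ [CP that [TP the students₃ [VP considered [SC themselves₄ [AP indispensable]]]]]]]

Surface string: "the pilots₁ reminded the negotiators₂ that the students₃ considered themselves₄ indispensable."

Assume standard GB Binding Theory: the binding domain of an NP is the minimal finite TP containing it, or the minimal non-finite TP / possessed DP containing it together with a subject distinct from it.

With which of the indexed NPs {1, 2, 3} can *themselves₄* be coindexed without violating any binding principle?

{3}

*themselves* is an anaphor, so Principle A applies: it must be bound in its binding domain.
Binding domain of *themselves₄*: the embedded TP, whose subject is the students₃.
*the pilots₁* c-commands the anaphor but is outside its binding domain → cannot satisfy Principle A.
*the negotiators₂* c-commands the anaphor but is outside its binding domain → cannot satisfy Principle A.
*the students₃* c-commands the anaphor within its binding domain → licit binder.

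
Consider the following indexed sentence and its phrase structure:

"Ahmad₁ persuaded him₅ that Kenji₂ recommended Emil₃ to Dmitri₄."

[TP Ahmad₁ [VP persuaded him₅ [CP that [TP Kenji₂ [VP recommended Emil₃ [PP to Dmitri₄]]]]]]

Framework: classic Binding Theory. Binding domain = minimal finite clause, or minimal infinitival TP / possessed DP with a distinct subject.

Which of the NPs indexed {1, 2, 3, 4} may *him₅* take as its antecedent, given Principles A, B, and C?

*him* is a pronoun, so Principle B applies: it must be free in its binding domain.
Binding domain of *him₅*: the matrix TP, whose subject is Ahmad₁.
*Ahmad₁* c-commands the pronoun within its binding domain → coindexation would violate Principle B.
*Kenji₂*: the pronoun c-commands this R-expression → coindexation would violate Principle C on *Kenji₂*.
*Emil₃*: the pronoun c-commands this R-expression → coindexation would violate Principle C on *Emil₃*.
*Dmitri₄*: the pronoun c-commands this R-expression → coindexation would violate Principle C on *Dmitri₄*.

none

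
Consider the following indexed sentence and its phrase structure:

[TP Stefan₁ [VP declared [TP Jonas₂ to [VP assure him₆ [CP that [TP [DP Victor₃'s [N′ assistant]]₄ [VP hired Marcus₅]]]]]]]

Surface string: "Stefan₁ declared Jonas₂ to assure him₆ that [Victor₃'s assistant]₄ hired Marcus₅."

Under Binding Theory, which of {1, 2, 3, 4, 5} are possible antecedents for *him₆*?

*him* is a pronoun, so Principle B applies: it must be free in its binding domain.
Binding domain of *him₆*: the embedded TP, whose subject is Jonas₂.
*Stefan₁* c-commands the pronoun but from outside its binding domain, and is not c-commanded by it → coindexation permitted.
*Jonas₂* c-commands the pronoun within its binding domain → coindexation would violate Principle B.
*Victor₃*: the pronoun c-commands this R-expression → coindexation would violate Principle C on *Victor₃*.
*[Victor₃'s assistant]₄*: the pronoun c-commands this R-expression → coindexation would violate Principle C on *[Victor₃'s assistant]₄*.
*Marcus₅*: the pronoun c-commands this R-expression → coindexation would violate Principle C on *Marcus₅*.

{1}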